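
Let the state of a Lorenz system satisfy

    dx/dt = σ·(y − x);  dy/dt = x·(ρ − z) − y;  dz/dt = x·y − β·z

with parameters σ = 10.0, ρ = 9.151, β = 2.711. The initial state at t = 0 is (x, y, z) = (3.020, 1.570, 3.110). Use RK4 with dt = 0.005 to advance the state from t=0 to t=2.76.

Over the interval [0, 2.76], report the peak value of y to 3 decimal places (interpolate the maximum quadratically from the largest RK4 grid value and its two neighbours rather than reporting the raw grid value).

t=0.000: state=(3.020, 1.570, 3.110)
step 1 (dt=0.005): k1=(-14.500, 16.674, -3.690), k2=(-13.721, 16.441, -3.597), k3=(-13.746, 16.452, -3.597), k4=(-12.990, 16.229, -3.506); state += dt/6·(k1+2k2+2k3+k4)
t=0.005: state=(2.951, 1.652, 3.092)
t=0.010: state=(2.890, 1.732, 3.075)
t=0.015: state=(2.835, 1.811, 3.059)
continuing one RK4 step at a time; state shown every 20 steps (Δt=0.1):
t=0.100: state=(2.642, 2.995, 2.917)
t=0.200: state=(3.384, 4.439, 3.203)
t=0.300: state=(4.652, 6.085, 4.319)
t=0.400: state=(6.092, 7.423, 6.556)
t=0.500: state=(7.024, 7.414, 9.413)
t=0.600: state=(6.736, 5.812, 11.260)
t=0.700: state=(5.445, 3.969, 11.174)
t=0.800: state=(4.084, 2.933, 9.913)
t=0.900: state=(3.221, 2.645, 8.419)
t=1.000: state=(2.895, 2.795, 7.131)
t=1.100: state=(2.979, 3.229, 6.203)
t=1.200: state=(3.371, 3.895, 5.717)
t=1.300: state=(4.005, 4.734, 5.759)
t=1.400: state=(4.785, 5.584, 6.399)
t=1.500: state=(5.515, 6.125, 7.564)
t=1.600: state=(5.905, 6.037, 8.864)
t=1.700: state=(5.758, 5.353, 9.700)
t=1.800: state=(5.187, 4.509, 9.755)
t=1.900: state=(4.520, 3.911, 9.206)
t=2.000: state=(4.030, 3.674, 8.417)
t=2.100: state=(3.816, 3.739, 7.676)
t=2.200: state=(3.863, 4.025, 7.150)
t=2.300: state=(4.118, 4.453, 6.932)
t=2.400: state=(4.504, 4.923, 7.063)
t=2.500: state=(4.916, 5.298, 7.510)
t=2.600: state=(5.224, 5.436, 8.133)
t=2.700: state=(5.315, 5.280, 8.694)
t=2.760: state=(5.251, 5.077, 8.906)
largest grid value and its neighbours: y(0.445)=7.64138, y(0.450)=7.64411, y(0.455)=7.64223
parabola through these three points peaks at t≈0.450 with y≈7.64413

max y = 7.644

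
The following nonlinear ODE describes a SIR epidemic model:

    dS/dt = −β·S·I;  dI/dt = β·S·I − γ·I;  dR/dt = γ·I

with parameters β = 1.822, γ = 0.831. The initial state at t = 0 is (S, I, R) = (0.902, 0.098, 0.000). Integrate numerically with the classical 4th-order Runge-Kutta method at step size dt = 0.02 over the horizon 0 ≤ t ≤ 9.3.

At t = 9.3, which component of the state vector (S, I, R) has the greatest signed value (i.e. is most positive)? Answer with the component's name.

largest component: R

t=0.000: state=(0.902, 0.098, 0.000)
step 1 (dt=0.02): k1=(-0.161, 0.080, 0.081), k2=(-0.162, 0.080, 0.082), k3=(-0.162, 0.080, 0.082), k4=(-0.163, 0.080, 0.083); state += dt/6·(k1+2k2+2k3+k4)
t=0.020: state=(0.899, 0.100, 0.002)
t=0.040: state=(0.895, 0.101, 0.003)
t=0.060: state=(0.892, 0.103, 0.005)
continuing one RK4 step at a time; state shown every 25 steps (Δt=0.5):
t=0.500: state=(0.809, 0.141, 0.050)
t=1.000: state=(0.697, 0.185, 0.118)
t=1.500: state=(0.579, 0.219, 0.202)
t=2.000: state=(0.471, 0.233, 0.297)
t=2.500: state=(0.381, 0.226, 0.393)
t=3.000: state=(0.313, 0.204, 0.482)
t=3.500: state=(0.263, 0.175, 0.561)
t=4.000: state=(0.228, 0.145, 0.628)
t=4.500: state=(0.202, 0.116, 0.682)
t=5.000: state=(0.184, 0.091, 0.725)
t=5.500: state=(0.171, 0.071, 0.758)
t=6.000: state=(0.162, 0.054, 0.784)
t=6.500: state=(0.155, 0.041, 0.804)
t=7.000: state=(0.150, 0.031, 0.819)
t=7.500: state=(0.146, 0.024, 0.830)
t=8.000: state=(0.143, 0.018, 0.839)
t=8.500: state=(0.141, 0.013, 0.845)
t=9.000: state=(0.140, 0.010, 0.850)
t=9.300: state=(0.139, 0.008, 0.852)
compare at T: S=0.139, I=0.008, R=0.852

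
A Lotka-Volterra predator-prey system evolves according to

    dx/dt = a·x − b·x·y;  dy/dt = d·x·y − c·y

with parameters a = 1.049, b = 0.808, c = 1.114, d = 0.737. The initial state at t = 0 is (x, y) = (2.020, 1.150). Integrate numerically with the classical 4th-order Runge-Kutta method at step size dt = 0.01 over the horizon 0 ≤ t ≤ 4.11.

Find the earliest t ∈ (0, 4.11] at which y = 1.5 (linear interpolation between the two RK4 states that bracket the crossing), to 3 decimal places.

t=0.000: state=(2.020, 1.150)
step 1 (dt=0.01): k1=(0.242, 0.431), k2=(0.239, 0.433), k3=(0.239, 0.433), k4=(0.235, 0.435); state += dt/6·(k1+2k2+2k3+k4)
t=0.010: state=(2.022, 1.154)
t=0.020: state=(2.025, 1.159)
t=0.030: state=(2.027, 1.163)
continuing one RK4 step at a time; state shown every 20 steps (Δt=0.2):
t=0.200: state=(2.054, 1.243)
t=0.400: state=(2.055, 1.347)
t=0.600: state=(2.021, 1.457)
t=0.680: state=(1.998, 1.500)
next step: t=0.690: state=(1.994, 1.505) — y has crossed 1.5
linear interpolation between t=0.680 (1.49999) and t=0.690 (1.50536) → t≈0.680

t = 0.680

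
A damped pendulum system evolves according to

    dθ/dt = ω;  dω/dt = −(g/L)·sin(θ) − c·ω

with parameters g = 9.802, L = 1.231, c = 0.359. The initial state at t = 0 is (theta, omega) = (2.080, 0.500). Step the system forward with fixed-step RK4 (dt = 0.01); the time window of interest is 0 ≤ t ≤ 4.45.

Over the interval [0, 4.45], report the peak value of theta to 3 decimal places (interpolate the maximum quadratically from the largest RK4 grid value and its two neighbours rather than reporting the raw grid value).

t=0.000: state=(2.080, 0.500)
step 1 (dt=0.01): k1=(0.500, -7.132), k2=(0.464, -7.109), k3=(0.464, -7.110), k4=(0.429, -7.088); state += dt/6·(k1+2k2+2k3+k4)
t=0.010: state=(2.085, 0.429)
t=0.020: state=(2.089, 0.358)
t=0.030: state=(2.092, 0.288)
continuing one RK4 step at a time; state shown every 20 steps (Δt=0.2):
t=0.200: state=(2.041, -0.874)
t=0.400: state=(1.729, -2.258)
t=0.600: state=(1.139, -3.606)
t=0.800: state=(0.326, -4.364)
t=1.000: state=(-0.522, -3.896)
t=1.200: state=(-1.168, -2.470)
t=1.400: state=(-1.495, -0.802)
t=1.600: state=(-1.494, 0.788)
t=1.800: state=(-1.189, 2.231)
t=2.000: state=(-0.627, 3.285)
t=2.200: state=(0.067, 3.473)
t=2.400: state=(0.693, 2.647)
t=2.600: state=(1.088, 1.253)
t=2.800: state=(1.188, -0.244)
t=3.000: state=(0.999, -1.605)
t=3.200: state=(0.571, -2.586)
t=3.400: state=(0.013, -2.845)
t=3.600: state=(-0.510, -2.255)
t=3.800: state=(-0.852, -1.111)
t=4.000: state=(-0.944, 0.188)
t=4.200: state=(-0.785, 1.361)
t=4.400: state=(-0.425, 2.150)
t=4.450: state=(-0.315, 2.255)
largest grid value and its neighbours: theta(0.060)=2.09731, theta(0.070)=2.09776, theta(0.080)=2.09751
parabola through these three points peaks at t≈0.071 with theta≈2.09776

max theta = 2.098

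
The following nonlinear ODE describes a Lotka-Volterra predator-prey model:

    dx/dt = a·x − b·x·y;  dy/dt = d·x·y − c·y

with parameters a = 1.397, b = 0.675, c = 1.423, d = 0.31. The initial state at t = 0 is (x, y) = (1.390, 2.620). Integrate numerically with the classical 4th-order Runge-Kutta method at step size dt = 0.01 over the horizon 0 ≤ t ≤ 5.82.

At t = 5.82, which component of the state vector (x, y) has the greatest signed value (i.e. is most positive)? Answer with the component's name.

t=0.000: state=(1.390, 2.620)
step 1 (dt=0.01): k1=(-0.516, -2.599), k2=(-0.503, -2.588), k3=(-0.503, -2.588), k4=(-0.490, -2.578); state += dt/6·(k1+2k2+2k3+k4)
t=0.010: state=(1.385, 2.594)
t=0.020: state=(1.380, 2.568)
t=0.030: state=(1.376, 2.543)
continuing one RK4 step at a time; state shown every 20 steps (Δt=0.2):
t=0.200: state=(1.334, 2.144)
t=0.400: state=(1.357, 1.752)
t=0.600: state=(1.448, 1.438)
t=0.800: state=(1.605, 1.189)
t=1.000: state=(1.833, 0.994)
t=1.200: state=(2.141, 0.846)
t=1.400: state=(2.546, 0.735)
t=1.600: state=(3.065, 0.658)
t=1.800: state=(3.722, 0.610)
t=2.000: state=(4.540, 0.593)
t=2.200: state=(5.538, 0.609)
t=2.400: state=(6.721, 0.669)
t=2.600: state=(8.058, 0.796)
t=2.800: state=(9.435, 1.030)
t=3.000: state=(10.585, 1.444)
t=3.200: state=(11.033, 2.134)
t=3.400: state=(10.256, 3.129)
t=3.600: state=(8.257, 4.198)
t=3.800: state=(5.873, 4.891)
t=4.000: state=(3.964, 4.974)
t=4.200: state=(2.738, 4.591)
t=4.400: state=(2.026, 3.995)
t=4.600: state=(1.631, 3.362)
t=4.800: state=(1.426, 2.779)
t=5.000: state=(1.341, 2.277)
t=5.200: state=(1.343, 1.861)
t=5.400: state=(1.414, 1.524)
t=5.600: state=(1.551, 1.257)
t=5.800: state=(1.757, 1.047)
t=5.820: state=(1.781, 1.029)
compare at T: x=1.781, y=1.029

largest component: x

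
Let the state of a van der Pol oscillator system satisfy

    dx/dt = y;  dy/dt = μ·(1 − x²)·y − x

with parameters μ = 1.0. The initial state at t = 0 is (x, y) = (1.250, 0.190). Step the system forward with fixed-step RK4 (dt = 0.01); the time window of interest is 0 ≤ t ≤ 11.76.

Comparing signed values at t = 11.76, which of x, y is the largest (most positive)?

t=0.000: state=(1.250, 0.190)
step 1 (dt=0.01): k1=(0.190, -1.357), k2=(0.183, -1.354), k3=(0.183, -1.354), k4=(0.176, -1.352); state += dt/6·(k1+2k2+2k3+k4)
t=0.010: state=(1.252, 0.176)
t=0.020: state=(1.254, 0.163)
t=0.030: state=(1.255, 0.150)
continuing one RK4 step at a time; state shown every 50 steps (Δt=0.5):
t=0.500: state=(1.189, -0.403)
t=1.000: state=(0.864, -0.906)
t=1.500: state=(0.251, -1.602)
t=2.000: state=(-0.766, -2.352)
t=2.500: state=(-1.724, -1.101)
t=3.000: state=(-1.891, 0.207)
t=3.500: state=(-1.668, 0.621)
t=4.000: state=(-1.287, 0.911)
t=4.500: state=(-0.723, 1.403)
t=5.000: state=(0.197, 2.347)
t=5.500: state=(1.459, 2.159)
t=6.000: state=(1.999, 0.164)
t=6.500: state=(1.880, -0.490)
t=7.000: state=(1.569, -0.741)
t=7.500: state=(1.128, -1.054)
t=8.000: state=(0.463, -1.684)
t=8.500: state=(-0.629, -2.640)
t=9.000: state=(-1.771, -1.386)
t=9.500: state=(-1.999, 0.174)
t=10.000: state=(-1.790, 0.586)
t=10.500: state=(-1.438, 0.829)
t=11.000: state=(-0.937, 1.215)
t=11.500: state=(-0.152, 2.016)
t=11.760: state=(0.443, 2.547)
compare at T: x=0.443, y=2.547

largest component: y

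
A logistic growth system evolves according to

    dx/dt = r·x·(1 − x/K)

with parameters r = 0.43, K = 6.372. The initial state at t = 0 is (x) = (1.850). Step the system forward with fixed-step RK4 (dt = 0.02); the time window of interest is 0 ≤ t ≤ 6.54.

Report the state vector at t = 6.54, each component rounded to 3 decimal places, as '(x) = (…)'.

(x) = (5.556)

t=0.000: state=(1.850)
step 1 (dt=0.02): k1=(0.565), k2=(0.566), k3=(0.566), k4=(0.567); state += dt/6·(k1+2k2+2k3+k4)
t=0.020: state=(1.861)
t=0.040: state=(1.873)
t=0.060: state=(1.884)
continuing one RK4 step at a time; state shown every 25 steps (Δt=0.5):
t=0.500: state=(2.144)
t=1.000: state=(2.460)
t=1.500: state=(2.792)
t=2.000: state=(3.132)
t=2.500: state=(3.474)
t=3.000: state=(3.809)
t=3.500: state=(4.130)
t=4.000: state=(4.432)
t=4.500: state=(4.709)
t=5.000: state=(4.960)
t=5.500: state=(5.182)
t=6.000: state=(5.376)
t=6.500: state=(5.544)
t=6.540: state=(5.556)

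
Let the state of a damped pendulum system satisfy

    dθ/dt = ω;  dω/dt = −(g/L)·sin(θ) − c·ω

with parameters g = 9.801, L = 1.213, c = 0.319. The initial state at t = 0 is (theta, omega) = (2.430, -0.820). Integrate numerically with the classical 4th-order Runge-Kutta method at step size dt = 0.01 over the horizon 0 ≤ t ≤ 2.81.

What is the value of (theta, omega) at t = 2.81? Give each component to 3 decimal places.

t=0.000: state=(2.430, -0.820)
step 1 (dt=0.01): k1=(-0.820, -5.015), k2=(-0.845, -5.032), k3=(-0.845, -5.033), k4=(-0.870, -5.050); state += dt/6·(k1+2k2+2k3+k4)
t=0.010: state=(2.422, -0.870)
t=0.020: state=(2.413, -0.921)
t=0.030: state=(2.403, -0.972)
continuing one RK4 step at a time; state shown every 10 steps (Δt=0.1):
t=0.100: state=(2.322, -1.343)
t=0.200: state=(2.160, -1.921)
t=0.300: state=(1.936, -2.564)
t=0.400: state=(1.645, -3.256)
t=0.500: state=(1.285, -3.941)
t=0.600: state=(0.861, -4.512)
t=0.700: state=(0.391, -4.833)
t=0.800: state=(-0.094, -4.796)
t=0.900: state=(-0.556, -4.391)
t=1.000: state=(-0.962, -3.705)
t=1.100: state=(-1.292, -2.871)
t=1.200: state=(-1.535, -1.997)
t=1.300: state=(-1.692, -1.140)
t=1.400: state=(-1.765, -0.320)
t=1.500: state=(-1.757, 0.470)
t=1.600: state=(-1.671, 1.241)
t=1.700: state=(-1.509, 1.996)
t=1.800: state=(-1.273, 2.715)
t=1.900: state=(-0.969, 3.345)
t=2.000: state=(-0.610, 3.803)
t=2.100: state=(-0.217, 4.002)
t=2.200: state=(0.180, 3.889)
t=2.300: state=(0.551, 3.482)
t=2.400: state=(0.869, 2.853)
t=2.500: state=(1.117, 2.096)
t=2.600: state=(1.286, 1.287)
t=2.700: state=(1.374, 0.473)
t=2.800: state=(1.381, -0.323)
t=2.810: state=(1.378, -0.401)

(theta, omega) = (1.378, -0.401)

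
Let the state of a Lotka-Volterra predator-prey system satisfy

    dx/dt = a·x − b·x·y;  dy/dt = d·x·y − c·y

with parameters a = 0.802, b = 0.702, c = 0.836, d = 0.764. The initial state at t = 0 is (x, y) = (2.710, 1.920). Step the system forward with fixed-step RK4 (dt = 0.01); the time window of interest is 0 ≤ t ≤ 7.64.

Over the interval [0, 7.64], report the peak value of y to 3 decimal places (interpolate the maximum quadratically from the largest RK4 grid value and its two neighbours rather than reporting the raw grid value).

t=0.000: state=(2.710, 1.920)
step 1 (dt=0.01): k1=(-1.479, 2.370), k2=(-1.498, 2.374), k3=(-1.498, 2.374), k4=(-1.516, 2.377); state += dt/6·(k1+2k2+2k3+k4)
t=0.010: state=(2.695, 1.944)
t=0.020: state=(2.680, 1.968)
t=0.030: state=(2.664, 1.991)
continuing one RK4 step at a time; state shown every 25 steps (Δt=0.25):
t=0.250: state=(2.244, 2.507)
t=0.500: state=(1.692, 2.963)
t=0.750: state=(1.203, 3.163)
t=1.000: state=(0.845, 3.114)
t=1.250: state=(0.608, 2.898)
t=1.500: state=(0.458, 2.601)
t=1.750: state=(0.365, 2.281)
t=2.000: state=(0.307, 1.973)
t=2.250: state=(0.272, 1.691)
t=2.500: state=(0.253, 1.442)
t=2.750: state=(0.244, 1.227)
t=3.000: state=(0.245, 1.043)
t=3.250: state=(0.253, 0.888)
t=3.500: state=(0.267, 0.757)
t=3.750: state=(0.289, 0.647)
t=4.000: state=(0.318, 0.557)
t=4.250: state=(0.355, 0.482)
t=4.500: state=(0.401, 0.420)
t=4.750: state=(0.457, 0.370)
t=5.000: state=(0.525, 0.329)
t=5.250: state=(0.607, 0.298)
t=5.500: state=(0.706, 0.274)
t=5.750: state=(0.823, 0.257)
t=6.000: state=(0.963, 0.247)
t=6.250: state=(1.127, 0.245)
t=6.500: state=(1.319, 0.251)
t=6.750: state=(1.540, 0.267)
t=7.000: state=(1.792, 0.298)
t=7.250: state=(2.069, 0.349)
t=7.500: state=(2.362, 0.433)
t=7.640: state=(2.525, 0.500)
largest grid value and its neighbours: y(0.810)=3.17195, y(0.820)=3.17200, y(0.830)=3.17168
parabola through these three points peaks at t≈0.817 with y≈3.17203

max y = 3.172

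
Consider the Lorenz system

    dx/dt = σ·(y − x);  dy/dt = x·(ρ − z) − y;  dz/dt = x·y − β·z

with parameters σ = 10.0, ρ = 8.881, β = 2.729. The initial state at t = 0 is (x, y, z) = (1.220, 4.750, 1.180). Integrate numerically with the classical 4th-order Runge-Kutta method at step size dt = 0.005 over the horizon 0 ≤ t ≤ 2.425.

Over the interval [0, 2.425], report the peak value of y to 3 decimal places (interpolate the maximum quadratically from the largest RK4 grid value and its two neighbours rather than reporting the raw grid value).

t=0.000: state=(1.220, 4.750, 1.180)
step 1 (dt=0.005): k1=(35.300, 4.645, 2.575), k2=(34.534, 5.305, 2.992), k3=(34.569, 5.287, 2.982), k4=(33.836, 5.929, 3.392); state += dt/6·(k1+2k2+2k3+k4)
t=0.005: state=(1.393, 4.776, 1.195)
t=0.010: state=(1.559, 4.809, 1.214)
t=0.015: state=(1.718, 4.848, 1.237)
continuing one RK4 step at a time; state shown every 20 steps (Δt=0.1):
t=0.100: state=(3.886, 6.138, 2.196)
t=0.200: state=(6.057, 8.114, 4.875)
t=0.300: state=(7.671, 8.598, 8.972)
t=0.400: state=(7.556, 6.397, 12.030)
t=0.500: state=(5.754, 3.620, 12.047)
t=0.600: state=(3.806, 2.192, 10.321)
t=0.700: state=(2.618, 1.834, 8.389)
t=0.800: state=(2.150, 1.952, 6.766)
t=0.900: state=(2.151, 2.325, 5.545)
t=1.000: state=(2.471, 2.929, 4.748)
t=1.100: state=(3.063, 3.787, 4.428)
t=1.200: state=(3.911, 4.870, 4.701)
t=1.300: state=(4.931, 5.969, 5.707)
t=1.400: state=(5.862, 6.610, 7.381)
t=1.500: state=(6.278, 6.312, 9.131)
t=1.600: state=(5.925, 5.233, 10.069)
t=1.700: state=(5.059, 4.115, 9.893)
t=1.800: state=(4.192, 3.452, 9.030)
t=1.900: state=(3.632, 3.258, 7.997)
t=2.000: state=(3.434, 3.400, 7.101)
t=2.100: state=(3.540, 3.775, 6.491)
t=2.200: state=(3.880, 4.311, 6.253)
t=2.300: state=(4.373, 4.909, 6.433)
t=2.400: state=(4.905, 5.405, 7.010)
t=2.425: state=(5.026, 5.490, 7.202)
largest grid value and its neighbours: y(0.265)=8.73443, y(0.270)=8.73772, y(0.275)=8.73358
parabola through these three points peaks at t≈0.270 with y≈8.73773

max y = 8.738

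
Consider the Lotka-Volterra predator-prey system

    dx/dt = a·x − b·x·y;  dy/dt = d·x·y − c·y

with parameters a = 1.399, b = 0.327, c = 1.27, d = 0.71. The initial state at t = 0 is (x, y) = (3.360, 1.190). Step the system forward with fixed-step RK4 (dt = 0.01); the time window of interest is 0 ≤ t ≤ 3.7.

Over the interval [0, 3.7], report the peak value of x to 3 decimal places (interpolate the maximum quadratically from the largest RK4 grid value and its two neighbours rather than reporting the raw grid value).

max x = 5.261

t=0.000: state=(3.360, 1.190)
step 1 (dt=0.01): k1=(3.393, 1.328), k2=(3.403, 1.349), k3=(3.403, 1.350), k4=(3.413, 1.372); state += dt/6·(k1+2k2+2k3+k4)
t=0.010: state=(3.394, 1.203)
t=0.020: state=(3.428, 1.217)
t=0.030: state=(3.463, 1.232)
continuing one RK4 step at a time; state shown every 20 steps (Δt=0.2):
t=0.200: state=(4.067, 1.563)
t=0.400: state=(4.758, 2.272)
t=0.600: state=(5.218, 3.595)
t=0.800: state=(5.097, 5.852)
t=1.000: state=(4.176, 8.845)
t=1.200: state=(2.838, 11.296)
t=1.400: state=(1.732, 12.059)
t=1.600: state=(1.060, 11.352)
t=1.800: state=(0.697, 9.948)
t=2.000: state=(0.506, 8.393)
t=2.200: state=(0.406, 6.940)
t=2.400: state=(0.356, 5.680)
t=2.600: state=(0.336, 4.627)
t=2.800: state=(0.339, 3.764)
t=3.000: state=(0.359, 3.068)
t=3.200: state=(0.395, 2.510)
t=3.400: state=(0.451, 2.067)
t=3.600: state=(0.527, 1.718)
t=3.700: state=(0.574, 1.573)
largest grid value and its neighbours: x(0.660)=5.25998, x(0.670)=5.26104, x(0.680)=5.26030
parabola through these three points peaks at t≈0.671 with x≈5.26105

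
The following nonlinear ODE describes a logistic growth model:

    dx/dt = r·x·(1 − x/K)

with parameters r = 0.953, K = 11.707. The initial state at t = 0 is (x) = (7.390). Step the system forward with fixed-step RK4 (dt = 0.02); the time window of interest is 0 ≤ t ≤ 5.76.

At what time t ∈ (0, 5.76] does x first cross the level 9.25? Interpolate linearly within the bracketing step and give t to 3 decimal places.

t = 0.827

t=0.000: state=(7.390)
step 1 (dt=0.02): k1=(2.597), k2=(2.590), k3=(2.590), k4=(2.584); state += dt/6·(k1+2k2+2k3+k4)
t=0.020: state=(7.442)
t=0.040: state=(7.493)
t=0.060: state=(7.545)
continuing one RK4 step at a time; state shown every 10 steps (Δt=0.2):
t=0.200: state=(7.895)
t=0.400: state=(8.368)
t=0.600: state=(8.804)
t=0.800: state=(9.200)
t=0.820: state=(9.237)
next step: t=0.840: state=(9.274) — x has crossed 9.25
linear interpolation between t=0.820 (9.23705) and t=0.840 (9.27399) → t≈0.827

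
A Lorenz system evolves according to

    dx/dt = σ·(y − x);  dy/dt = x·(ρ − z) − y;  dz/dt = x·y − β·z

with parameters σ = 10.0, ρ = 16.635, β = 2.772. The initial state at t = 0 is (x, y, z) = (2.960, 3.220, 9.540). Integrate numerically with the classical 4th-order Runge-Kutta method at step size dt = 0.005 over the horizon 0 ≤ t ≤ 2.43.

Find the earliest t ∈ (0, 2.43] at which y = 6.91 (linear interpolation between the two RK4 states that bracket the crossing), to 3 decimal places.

t=0.000: state=(2.960, 3.220, 9.540)
step 1 (dt=0.005): k1=(2.600, 17.781, -16.914), k2=(2.980, 17.908, -16.644), k3=(2.973, 17.913, -16.641), k4=(3.347, 18.045, -16.369); state += dt/6·(k1+2k2+2k3+k4)
t=0.005: state=(2.975, 3.310, 9.457)
t=0.010: state=(2.993, 3.400, 9.376)
t=0.015: state=(3.016, 3.493, 9.299)
continuing one RK4 step at a time; state shown every 20 steps (Δt=0.1):
t=0.100: state=(3.871, 5.369, 8.490)
t=0.150: state=(4.759, 6.809, 8.618)
next step: t=0.155: state=(4.862, 6.967, 8.664) — y has crossed 6.91
linear interpolation between t=0.150 (6.80935) and t=0.155 (6.96719) → t≈0.153

t = 0.153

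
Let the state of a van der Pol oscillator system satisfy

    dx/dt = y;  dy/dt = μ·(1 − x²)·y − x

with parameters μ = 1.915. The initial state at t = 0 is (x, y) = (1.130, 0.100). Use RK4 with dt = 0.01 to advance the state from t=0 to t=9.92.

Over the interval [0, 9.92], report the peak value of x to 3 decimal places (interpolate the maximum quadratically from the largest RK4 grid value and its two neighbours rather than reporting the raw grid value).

t=0.000: state=(1.130, 0.100)
step 1 (dt=0.01): k1=(0.100, -1.183), k2=(0.094, -1.181), k3=(0.094, -1.181), k4=(0.088, -1.178); state += dt/6·(k1+2k2+2k3+k4)
t=0.010: state=(1.131, 0.088)
t=0.020: state=(1.132, 0.076)
t=0.030: state=(1.132, 0.065)
continuing one RK4 step at a time; state shown every 50 steps (Δt=0.5):
t=0.500: state=(1.044, -0.424)
t=1.000: state=(0.696, -1.027)
t=1.500: state=(-0.138, -2.579)
t=2.000: state=(-1.661, -2.116)
t=2.500: state=(-1.964, 0.165)
t=3.000: state=(-1.813, 0.373)
t=3.500: state=(-1.605, 0.462)
t=4.000: state=(-1.341, 0.608)
t=4.500: state=(-0.966, 0.946)
t=5.000: state=(-0.279, 2.034)
t=5.500: state=(1.265, 3.475)
t=6.000: state=(2.018, 0.064)
t=6.500: state=(1.911, -0.336)
t=7.000: state=(1.722, -0.415)
t=7.500: state=(1.491, -0.519)
t=8.000: state=(1.187, -0.726)
t=8.500: state=(0.710, -1.286)
t=9.000: state=(-0.318, -3.143)
t=9.500: state=(-1.854, -1.453)
t=9.920: state=(-2.007, 0.178)
largest grid value and its neighbours: x(6.020)=2.01917, x(6.030)=2.01925, x(6.040)=2.01913
parabola through these three points peaks at t≈6.029 with x≈2.01925

max x = 2.019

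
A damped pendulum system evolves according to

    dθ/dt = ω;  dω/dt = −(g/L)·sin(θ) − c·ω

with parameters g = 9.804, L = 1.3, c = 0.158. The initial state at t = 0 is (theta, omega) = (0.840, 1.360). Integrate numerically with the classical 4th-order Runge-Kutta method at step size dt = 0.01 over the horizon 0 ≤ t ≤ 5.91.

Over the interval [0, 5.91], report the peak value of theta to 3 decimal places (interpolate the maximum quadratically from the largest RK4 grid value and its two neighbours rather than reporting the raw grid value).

max theta = 0.991

t=0.000: state=(0.840, 1.360)
step 1 (dt=0.01): k1=(1.360, -5.831), k2=(1.331, -5.860), k3=(1.331, -5.859), k4=(1.301, -5.888); state += dt/6·(k1+2k2+2k3+k4)
t=0.010: state=(0.853, 1.301)
t=0.020: state=(0.866, 1.242)
t=0.030: state=(0.878, 1.183)
continuing one RK4 step at a time; state shown every 20 steps (Δt=0.2):
t=0.200: state=(0.990, 0.123)
t=0.400: state=(0.891, -1.097)
t=0.600: state=(0.568, -2.064)
t=0.800: state=(0.101, -2.491)
t=1.000: state=(-0.380, -2.200)
t=1.200: state=(-0.740, -1.328)
t=1.400: state=(-0.893, -0.186)
t=1.600: state=(-0.814, 0.957)
t=1.800: state=(-0.526, 1.863)
t=2.000: state=(-0.103, 2.269)
t=2.200: state=(0.337, 2.019)
t=2.400: state=(0.668, 1.226)
t=2.600: state=(0.810, 0.169)
t=2.800: state=(0.736, -0.891)
t=3.000: state=(0.469, -1.717)
t=3.200: state=(0.080, -2.071)
t=3.400: state=(-0.319, -1.824)
t=3.600: state=(-0.616, -1.083)
t=3.800: state=(-0.736, -0.102)
t=4.000: state=(-0.657, 0.872)
t=4.200: state=(-0.403, 1.608)
t=4.400: state=(-0.044, 1.891)
t=4.600: state=(0.316, 1.624)
t=4.800: state=(0.576, 0.918)
t=5.000: state=(0.670, 0.005)
t=5.200: state=(0.580, -0.880)
t=5.400: state=(0.334, -1.520)
t=5.600: state=(0.001, -1.723)
t=5.800: state=(-0.321, -1.425)
t=5.910: state=(-0.460, -1.085)
largest grid value and its neighbours: theta(0.210)=0.99086, theta(0.220)=0.99115, theta(0.230)=0.99080
parabola through these three points peaks at t≈0.220 with theta≈0.99115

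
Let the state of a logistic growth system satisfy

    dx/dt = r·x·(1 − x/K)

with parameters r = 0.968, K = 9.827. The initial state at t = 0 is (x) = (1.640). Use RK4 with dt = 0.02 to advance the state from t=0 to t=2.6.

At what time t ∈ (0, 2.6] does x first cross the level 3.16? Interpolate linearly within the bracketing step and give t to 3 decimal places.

t=0.000: state=(1.640)
step 1 (dt=0.02): k1=(1.323), k2=(1.331), k3=(1.331), k4=(1.340); state += dt/6·(k1+2k2+2k3+k4)
t=0.020: state=(1.667)
t=0.040: state=(1.694)
t=0.060: state=(1.721)
continuing one RK4 step at a time; state shown every 5 steps (Δt=0.1):
t=0.100: state=(1.777)
t=0.200: state=(1.922)
t=0.300: state=(2.076)
t=0.400: state=(2.239)
t=0.500: state=(2.411)
t=0.600: state=(2.591)
t=0.700: state=(2.780)
t=0.800: state=(2.977)
t=0.880: state=(3.140)
next step: t=0.900: state=(3.181) — x has crossed 3.16
linear interpolation between t=0.880 (3.13985) and t=0.900 (3.18136) → t≈0.890

t = 0.890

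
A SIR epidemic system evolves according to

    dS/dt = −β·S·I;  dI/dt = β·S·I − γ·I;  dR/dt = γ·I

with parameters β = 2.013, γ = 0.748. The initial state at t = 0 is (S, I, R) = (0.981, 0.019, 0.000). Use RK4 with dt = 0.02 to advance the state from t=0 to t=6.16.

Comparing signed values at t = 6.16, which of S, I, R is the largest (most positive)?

t=0.000: state=(0.981, 0.019, 0.000)
step 1 (dt=0.02): k1=(-0.038, 0.023, 0.014), k2=(-0.038, 0.024, 0.014), k3=(-0.038, 0.024, 0.014), k4=(-0.038, 0.024, 0.015); state += dt/6·(k1+2k2+2k3+k4)
t=0.020: state=(0.980, 0.019, 0.000)
t=0.040: state=(0.979, 0.020, 0.001)
t=0.060: state=(0.979, 0.020, 0.001)
continuing one RK4 step at a time; state shown every 10 steps (Δt=0.2):
t=0.200: state=(0.973, 0.024, 0.003)
t=0.400: state=(0.962, 0.031, 0.007)
t=0.600: state=(0.948, 0.039, 0.013)
t=0.800: state=(0.932, 0.049, 0.019)
t=1.000: state=(0.912, 0.061, 0.027)
t=1.200: state=(0.887, 0.076, 0.037)
t=1.400: state=(0.857, 0.093, 0.050)
t=1.600: state=(0.823, 0.112, 0.065)
t=1.800: state=(0.783, 0.133, 0.084)
t=2.000: state=(0.739, 0.156, 0.105)
t=2.200: state=(0.691, 0.179, 0.130)
t=2.400: state=(0.640, 0.201, 0.159)
t=2.600: state=(0.588, 0.222, 0.190)
t=2.800: state=(0.536, 0.240, 0.225)
t=3.000: state=(0.485, 0.253, 0.262)
t=3.200: state=(0.437, 0.263, 0.300)
t=3.400: state=(0.393, 0.267, 0.340)
t=3.600: state=(0.353, 0.267, 0.380)
t=3.800: state=(0.317, 0.263, 0.420)
t=4.000: state=(0.285, 0.256, 0.459)
t=4.200: state=(0.258, 0.246, 0.496)
t=4.400: state=(0.234, 0.234, 0.532)
t=4.600: state=(0.214, 0.220, 0.566)
t=4.800: state=(0.196, 0.206, 0.598)
t=5.000: state=(0.181, 0.191, 0.628)
t=5.200: state=(0.168, 0.177, 0.655)
t=5.400: state=(0.157, 0.162, 0.680)
t=5.600: state=(0.148, 0.149, 0.704)
t=5.800: state=(0.139, 0.136, 0.725)
t=6.000: state=(0.132, 0.123, 0.744)
t=6.160: state=(0.127, 0.114, 0.759)
compare at T: S=0.127, I=0.114, R=0.759

largest component: R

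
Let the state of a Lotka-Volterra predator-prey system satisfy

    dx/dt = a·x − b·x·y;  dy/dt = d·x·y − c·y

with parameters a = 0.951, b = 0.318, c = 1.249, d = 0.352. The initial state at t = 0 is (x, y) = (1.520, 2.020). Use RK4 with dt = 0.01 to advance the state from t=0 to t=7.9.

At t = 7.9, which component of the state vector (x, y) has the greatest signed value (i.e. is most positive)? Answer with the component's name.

t=0.000: state=(1.520, 2.020)
step 1 (dt=0.01): k1=(0.469, -1.442), k2=(0.473, -1.435), k3=(0.473, -1.435), k4=(0.478, -1.429); state += dt/6·(k1+2k2+2k3+k4)
t=0.010: state=(1.525, 2.006)
t=0.020: state=(1.530, 1.991)
t=0.030: state=(1.534, 1.977)
continuing one RK4 step at a time; state shown every 50 steps (Δt=0.5):
t=0.500: state=(1.863, 1.452)
t=1.000: state=(2.447, 1.132)
t=1.500: state=(3.330, 1.003)
t=2.000: state=(4.557, 1.070)
t=2.500: state=(6.035, 1.453)
t=3.000: state=(7.170, 2.521)
t=3.500: state=(6.585, 4.692)
t=4.000: state=(4.228, 6.566)
t=4.500: state=(2.401, 6.189)
t=5.000: state=(1.623, 4.669)
t=5.500: state=(1.399, 3.244)
t=6.000: state=(1.464, 2.227)
t=6.500: state=(1.748, 1.578)
t=7.000: state=(2.263, 1.198)
t=7.500: state=(3.059, 1.020)
t=7.900: state=(3.938, 1.010)
compare at T: x=3.938, y=1.010

largest component: x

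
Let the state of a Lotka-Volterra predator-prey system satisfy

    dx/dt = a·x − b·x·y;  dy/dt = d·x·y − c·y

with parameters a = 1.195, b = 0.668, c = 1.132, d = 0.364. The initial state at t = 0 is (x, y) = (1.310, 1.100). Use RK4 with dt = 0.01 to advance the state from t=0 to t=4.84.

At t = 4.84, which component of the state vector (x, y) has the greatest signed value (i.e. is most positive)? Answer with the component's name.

t=0.000: state=(1.310, 1.100)
step 1 (dt=0.01): k1=(0.603, -0.721), k2=(0.607, -0.717), k3=(0.607, -0.717), k4=(0.612, -0.714); state += dt/6·(k1+2k2+2k3+k4)
t=0.010: state=(1.316, 1.093)
t=0.020: state=(1.322, 1.086)
t=0.030: state=(1.328, 1.079)
continuing one RK4 step at a time; state shown every 20 steps (Δt=0.2):
t=0.200: state=(1.449, 0.970)
t=0.400: state=(1.629, 0.865)
t=0.600: state=(1.853, 0.782)
t=0.800: state=(2.129, 0.721)
t=1.000: state=(2.463, 0.679)
t=1.200: state=(2.862, 0.657)
t=1.400: state=(3.330, 0.656)
t=1.600: state=(3.869, 0.680)
t=1.800: state=(4.473, 0.734)
t=2.000: state=(5.119, 0.830)
t=2.200: state=(5.764, 0.984)
t=2.400: state=(6.326, 1.219)
t=2.600: state=(6.680, 1.563)
t=2.800: state=(6.681, 2.032)
t=3.000: state=(6.231, 2.600)
t=3.200: state=(5.378, 3.170)
t=3.400: state=(4.335, 3.601)
t=3.600: state=(3.350, 3.795)
t=3.800: state=(2.564, 3.748)
t=4.000: state=(2.001, 3.524)
t=4.200: state=(1.620, 3.203)
t=4.400: state=(1.373, 2.846)
t=4.600: state=(1.221, 2.493)
t=4.800: state=(1.136, 2.165)
t=4.840: state=(1.126, 2.104)
compare at T: x=1.126, y=2.104

largest component: y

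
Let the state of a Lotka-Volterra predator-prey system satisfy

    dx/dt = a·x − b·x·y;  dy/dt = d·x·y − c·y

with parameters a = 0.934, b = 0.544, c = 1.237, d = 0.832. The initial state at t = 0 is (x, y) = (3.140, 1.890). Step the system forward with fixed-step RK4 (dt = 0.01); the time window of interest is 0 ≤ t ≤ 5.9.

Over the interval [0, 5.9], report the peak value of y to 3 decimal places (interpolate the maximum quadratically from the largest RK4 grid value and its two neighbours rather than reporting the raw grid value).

t=0.000: state=(3.140, 1.890)
step 1 (dt=0.01): k1=(-0.296, 2.600), k2=(-0.318, 2.615), k3=(-0.318, 2.615), k4=(-0.340, 2.631); state += dt/6·(k1+2k2+2k3+k4)
t=0.010: state=(3.137, 1.916)
t=0.020: state=(3.133, 1.943)
t=0.030: state=(3.129, 1.969)
continuing one RK4 step at a time; state shown every 20 steps (Δt=0.2):
t=0.200: state=(2.989, 2.464)
t=0.400: state=(2.664, 3.086)
t=0.600: state=(2.226, 3.623)
t=0.800: state=(1.774, 3.944)
t=1.000: state=(1.385, 4.000)
t=1.200: state=(1.088, 3.832)
t=1.400: state=(0.878, 3.520)
t=1.600: state=(0.737, 3.141)
t=1.800: state=(0.645, 2.750)
t=2.000: state=(0.588, 2.378)
t=2.200: state=(0.557, 2.042)
t=2.400: state=(0.547, 1.748)
t=2.600: state=(0.553, 1.495)
t=2.800: state=(0.573, 1.282)
t=3.000: state=(0.607, 1.104)
t=3.200: state=(0.654, 0.957)
t=3.400: state=(0.716, 0.837)
t=3.600: state=(0.792, 0.741)
t=3.800: state=(0.884, 0.665)
t=4.000: state=(0.995, 0.607)
t=4.200: state=(1.125, 0.565)
t=4.400: state=(1.277, 0.539)
t=4.600: state=(1.453, 0.528)
t=4.800: state=(1.653, 0.533)
t=5.000: state=(1.878, 0.559)
t=5.200: state=(2.125, 0.609)
t=5.400: state=(2.388, 0.692)
t=5.600: state=(2.652, 0.821)
t=5.800: state=(2.895, 1.018)
t=5.900: state=(2.996, 1.150)
largest grid value and its neighbours: y(0.930)=4.00940, y(0.940)=4.00989, y(0.950)=4.00976
parabola through these three points peaks at t≈0.943 with y≈4.00992

max y = 4.010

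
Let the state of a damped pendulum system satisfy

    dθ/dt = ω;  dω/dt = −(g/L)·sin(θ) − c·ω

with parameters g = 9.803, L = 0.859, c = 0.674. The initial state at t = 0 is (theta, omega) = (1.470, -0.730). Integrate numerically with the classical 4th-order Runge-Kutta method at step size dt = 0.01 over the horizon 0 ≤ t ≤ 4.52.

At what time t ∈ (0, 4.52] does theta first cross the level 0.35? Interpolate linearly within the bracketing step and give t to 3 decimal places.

t = 0.424

t=0.000: state=(1.470, -0.730)
step 1 (dt=0.01): k1=(-0.730, -10.862), k2=(-0.784, -10.821), k3=(-0.784, -10.821), k4=(-0.838, -10.780); state += dt/6·(k1+2k2+2k3+k4)
t=0.010: state=(1.462, -0.838)
t=0.020: state=(1.453, -0.946)
t=0.030: state=(1.443, -1.052)
continuing one RK4 step at a time; state shown every 20 steps (Δt=0.2):
t=0.200: state=(1.119, -2.697)
t=0.400: state=(0.444, -3.850)
t=0.420: state=(0.367, -3.888)
next step: t=0.430: state=(0.328, -3.901) — theta has crossed 0.35
linear interpolation between t=0.420 (0.36671) and t=0.430 (0.32776) → t≈0.424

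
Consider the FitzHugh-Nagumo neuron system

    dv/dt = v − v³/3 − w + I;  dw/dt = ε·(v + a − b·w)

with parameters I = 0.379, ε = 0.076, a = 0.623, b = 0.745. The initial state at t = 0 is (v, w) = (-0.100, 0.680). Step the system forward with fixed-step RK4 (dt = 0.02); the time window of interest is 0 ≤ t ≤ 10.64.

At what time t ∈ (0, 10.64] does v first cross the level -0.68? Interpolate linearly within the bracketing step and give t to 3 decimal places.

t=0.000: state=(-0.100, 0.680)
step 1 (dt=0.02): k1=(-0.401, 0.001), k2=(-0.405, 0.001), k3=(-0.405, 0.001), k4=(-0.409, 0.001); state += dt/6·(k1+2k2+2k3+k4)
t=0.020: state=(-0.108, 0.680)
t=0.040: state=(-0.116, 0.680)
t=0.060: state=(-0.125, 0.680)
continuing one RK4 step at a time; state shown every 25 steps (Δt=0.5):
t=0.500: state=(-0.357, 0.676)
t=0.920: state=(-0.672, 0.664)
next step: t=0.940: state=(-0.689, 0.663) — v has crossed -0.68
linear interpolation between t=0.920 (-0.67226) and t=0.940 (-0.68946) → t≈0.929

t = 0.929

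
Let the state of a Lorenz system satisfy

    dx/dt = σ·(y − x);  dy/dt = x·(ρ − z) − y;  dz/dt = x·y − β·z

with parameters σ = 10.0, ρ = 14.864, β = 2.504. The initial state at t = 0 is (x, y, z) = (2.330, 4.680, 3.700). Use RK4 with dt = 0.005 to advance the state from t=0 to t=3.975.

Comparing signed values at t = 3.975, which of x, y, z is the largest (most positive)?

largest component: z

t=0.000: state=(2.330, 4.680, 3.700)
step 1 (dt=0.005): k1=(23.500, 21.332, 1.640), k2=(23.446, 21.925, 2.032), k3=(23.462, 21.920, 2.032), k4=(23.423, 22.507, 2.431); state += dt/6·(k1+2k2+2k3+k4)
t=0.005: state=(2.447, 4.790, 3.710)
t=0.010: state=(2.564, 4.905, 3.724)
t=0.015: state=(2.681, 5.026, 3.743)
continuing one RK4 step at a time; state shown every 40 steps (Δt=0.2):
t=0.200: state=(8.311, 11.907, 9.808)
t=0.400: state=(8.712, 4.632, 21.471)
t=0.600: state=(1.946, 0.365, 14.257)
t=0.800: state=(0.889, 0.977, 8.746)
t=1.000: state=(1.748, 2.577, 5.648)
t=1.200: state=(4.892, 7.416, 6.020)
t=1.400: state=(10.102, 10.903, 17.101)
t=1.600: state=(5.202, 1.867, 18.155)
t=1.800: state=(1.761, 1.347, 11.574)
t=2.000: state=(2.193, 2.943, 7.616)
t=2.200: state=(5.040, 7.242, 7.510)
t=2.400: state=(9.353, 10.058, 16.351)
t=2.600: state=(5.633, 2.847, 17.748)
t=2.800: state=(2.563, 2.196, 11.961)
t=3.000: state=(3.256, 4.237, 8.607)
t=3.200: state=(6.465, 8.534, 10.281)
t=3.400: state=(8.534, 7.594, 17.738)
t=3.600: state=(4.658, 2.948, 15.698)
t=3.800: state=(3.248, 3.405, 11.172)
t=3.975: state=(4.496, 5.727, 9.651)
compare at T: x=4.496, y=5.727, z=9.651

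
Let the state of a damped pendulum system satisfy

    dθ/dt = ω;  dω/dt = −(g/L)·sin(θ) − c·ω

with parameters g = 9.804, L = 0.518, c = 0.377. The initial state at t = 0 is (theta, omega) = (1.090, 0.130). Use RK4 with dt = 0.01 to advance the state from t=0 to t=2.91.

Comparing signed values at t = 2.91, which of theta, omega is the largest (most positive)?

t=0.000: state=(1.090, 0.130)
step 1 (dt=0.01): k1=(0.130, -16.830), k2=(0.046, -16.804), k3=(0.046, -16.800), k4=(-0.038, -16.771); state += dt/6·(k1+2k2+2k3+k4)
t=0.010: state=(1.090, -0.038)
t=0.020: state=(1.089, -0.205)
t=0.030: state=(1.086, -0.372)
continuing one RK4 step at a time; state shown every 10 steps (Δt=0.1):
t=0.100: state=(1.020, -1.503)
t=0.200: state=(0.797, -2.921)
t=0.300: state=(0.451, -3.903)
t=0.400: state=(0.039, -4.208)
t=0.500: state=(-0.365, -3.743)
t=0.600: state=(-0.689, -2.658)
t=0.700: state=(-0.885, -1.230)
t=0.800: state=(-0.932, 0.295)
t=0.900: state=(-0.829, 1.729)
t=1.000: state=(-0.595, 2.889)
t=1.100: state=(-0.268, 3.563)
t=1.200: state=(0.096, 3.588)
t=1.300: state=(0.428, 2.966)
t=1.400: state=(0.673, 1.871)
t=1.500: state=(0.795, 0.543)
t=1.600: state=(0.781, -0.808)
t=1.700: state=(0.638, -2.000)
t=1.800: state=(0.392, -2.849)
t=1.900: state=(0.086, -3.185)
t=2.000: state=(-0.225, -2.933)
t=2.100: state=(-0.484, -2.169)
t=2.200: state=(-0.648, -1.079)
t=2.300: state=(-0.696, 0.132)
t=2.400: state=(-0.624, 1.279)
t=2.500: state=(-0.448, 2.189)
t=2.600: state=(-0.199, 2.703)
t=2.700: state=(0.076, 2.716)
t=2.800: state=(0.327, 2.235)
t=2.900: state=(0.511, 1.385)
t=2.910: state=(0.524, 1.286)
compare at T: theta=0.524, omega=1.286

largest component: omega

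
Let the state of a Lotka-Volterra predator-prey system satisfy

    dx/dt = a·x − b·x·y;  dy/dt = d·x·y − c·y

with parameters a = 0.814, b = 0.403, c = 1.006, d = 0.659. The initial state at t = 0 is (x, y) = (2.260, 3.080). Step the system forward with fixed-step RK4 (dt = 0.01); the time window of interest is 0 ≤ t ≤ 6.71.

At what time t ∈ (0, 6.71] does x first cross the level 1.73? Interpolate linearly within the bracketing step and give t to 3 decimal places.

t=0.000: state=(2.260, 3.080)
step 1 (dt=0.01): k1=(-0.966, 1.489), k2=(-0.970, 1.482), k3=(-0.970, 1.482), k4=(-0.975, 1.476); state += dt/6·(k1+2k2+2k3+k4)
t=0.010: state=(2.250, 3.095)
t=0.020: state=(2.241, 3.110)
t=0.030: state=(2.231, 3.124)
continuing one RK4 step at a time; state shown every 25 steps (Δt=0.25):
t=0.250: state=(1.996, 3.403)
t=0.480: state=(1.740, 3.583)
next step: t=0.490: state=(1.729, 3.588) — x has crossed 1.73
linear interpolation between t=0.480 (1.73995) and t=0.490 (1.72900) → t≈0.489

t = 0.489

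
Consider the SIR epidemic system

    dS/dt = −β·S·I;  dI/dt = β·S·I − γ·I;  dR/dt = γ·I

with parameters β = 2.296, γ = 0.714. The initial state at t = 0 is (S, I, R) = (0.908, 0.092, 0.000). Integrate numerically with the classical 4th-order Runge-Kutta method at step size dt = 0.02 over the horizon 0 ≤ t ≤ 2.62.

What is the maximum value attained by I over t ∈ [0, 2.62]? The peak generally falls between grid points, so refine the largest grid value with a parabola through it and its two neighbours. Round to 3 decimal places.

max I = 0.356

t=0.000: state=(0.908, 0.092, 0.000)
step 1 (dt=0.02): k1=(-0.192, 0.126, 0.066), k2=(-0.194, 0.127, 0.067), k3=(-0.194, 0.127, 0.067), k4=(-0.196, 0.129, 0.068); state += dt/6·(k1+2k2+2k3+k4)
t=0.020: state=(0.904, 0.095, 0.001)
t=0.040: state=(0.900, 0.097, 0.003)
t=0.060: state=(0.896, 0.100, 0.004)
continuing one RK4 step at a time; state shown every 5 steps (Δt=0.1):
t=0.100: state=(0.888, 0.105, 0.007)
t=0.200: state=(0.865, 0.120, 0.015)
t=0.300: state=(0.840, 0.136, 0.024)
t=0.400: state=(0.813, 0.153, 0.034)
t=0.500: state=(0.783, 0.171, 0.046)
t=0.600: state=(0.751, 0.190, 0.059)
t=0.700: state=(0.718, 0.209, 0.073)
t=0.800: state=(0.683, 0.229, 0.089)
t=0.900: state=(0.646, 0.248, 0.106)
t=1.000: state=(0.609, 0.267, 0.124)
t=1.100: state=(0.572, 0.284, 0.144)
t=1.200: state=(0.535, 0.301, 0.165)
t=1.300: state=(0.498, 0.315, 0.187)
t=1.400: state=(0.463, 0.328, 0.210)
t=1.500: state=(0.429, 0.338, 0.234)
t=1.600: state=(0.396, 0.346, 0.258)
t=1.700: state=(0.366, 0.351, 0.283)
t=1.800: state=(0.337, 0.355, 0.308)
t=1.900: state=(0.311, 0.356, 0.333)
t=2.000: state=(0.286, 0.355, 0.359)
t=2.100: state=(0.264, 0.352, 0.384)
t=2.200: state=(0.244, 0.347, 0.409)
t=2.300: state=(0.225, 0.341, 0.434)
t=2.400: state=(0.208, 0.334, 0.458)
t=2.500: state=(0.193, 0.326, 0.481)
t=2.600: state=(0.179, 0.316, 0.504)
t=2.620: state=(0.177, 0.314, 0.509)
largest grid value and its neighbours: I(1.880)=0.35577, I(1.900)=0.35580, I(1.920)=0.35576
parabola through these three points peaks at t≈1.899 with I≈0.35580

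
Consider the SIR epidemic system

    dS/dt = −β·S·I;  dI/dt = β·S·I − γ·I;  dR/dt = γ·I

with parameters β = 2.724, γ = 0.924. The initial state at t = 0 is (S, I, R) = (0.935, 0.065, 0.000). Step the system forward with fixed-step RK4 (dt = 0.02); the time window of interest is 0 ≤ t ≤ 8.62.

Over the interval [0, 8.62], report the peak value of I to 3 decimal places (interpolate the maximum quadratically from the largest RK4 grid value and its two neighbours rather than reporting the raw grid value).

max I = 0.317

t=0.000: state=(0.935, 0.065, 0.000)
step 1 (dt=0.02): k1=(-0.166, 0.105, 0.060), k2=(-0.168, 0.107, 0.061), k3=(-0.168, 0.107, 0.061), k4=(-0.170, 0.108, 0.062); state += dt/6·(k1+2k2+2k3+k4)
t=0.020: state=(0.932, 0.067, 0.001)
t=0.040: state=(0.928, 0.069, 0.002)
t=0.060: state=(0.925, 0.072, 0.004)
continuing one RK4 step at a time; state shown every 25 steps (Δt=0.5):
t=0.500: state=(0.819, 0.136, 0.045)
t=1.000: state=(0.637, 0.233, 0.130)
t=1.500: state=(0.439, 0.304, 0.256)
t=2.000: state=(0.287, 0.312, 0.401)
t=2.500: state=(0.192, 0.271, 0.537)
t=3.000: state=(0.138, 0.213, 0.649)
t=3.500: state=(0.107, 0.158, 0.734)
t=4.000: state=(0.089, 0.114, 0.797)
t=4.500: state=(0.078, 0.080, 0.841)
t=5.000: state=(0.071, 0.056, 0.873)
t=5.500: state=(0.067, 0.039, 0.894)
t=6.000: state=(0.064, 0.027, 0.909)
t=6.500: state=(0.062, 0.018, 0.919)
t=7.000: state=(0.061, 0.013, 0.927)
t=7.500: state=(0.060, 0.009, 0.931)
t=8.000: state=(0.059, 0.006, 0.935)
t=8.500: state=(0.059, 0.004, 0.937)
t=8.620: state=(0.059, 0.004, 0.937)
largest grid value and its neighbours: I(1.780)=0.31679, I(1.800)=0.31686, I(1.820)=0.31682
parabola through these three points peaks at t≈1.803 with I≈0.31686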